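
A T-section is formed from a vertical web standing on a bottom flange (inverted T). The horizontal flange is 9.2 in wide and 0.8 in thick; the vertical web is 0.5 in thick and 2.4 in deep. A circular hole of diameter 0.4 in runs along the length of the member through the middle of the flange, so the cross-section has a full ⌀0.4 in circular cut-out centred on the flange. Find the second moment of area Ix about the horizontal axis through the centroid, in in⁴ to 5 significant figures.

Ix ≈ 3.6022 in⁴

Decompose the section into non-overlapping parts with the origin at the bottom-left of its bounding rectangle.
Flange: 9.2 × 0.8, A = 7.36 in², y = 0.4 in, Ī = 0.3925333 in⁴.
Web: 0.5 × 2.4, A = 1.2 in², y = 2 in, Ī = 0.576 in⁴.
Hole (subtracted): ⌀0.4, A = 0.1256637 in², y = 0.4 in, Ī = 0.001256637 in⁴.
Centroid: ȳ = ΣA·y / ΣA = 0.6276409 in.
Transfer each piece to the horizontal axis through the centroid using Ī + A·d² with d = y − 0.6276409:
  flange: d = -0.2276409 in → contributes +0.7739314 in⁴
  web: d = 1.372359 in → contributes +2.836043 in⁴
  hole: d = -0.2276409 in → contributes −0.007768579 in⁴
Total I = 3.602206 in⁴.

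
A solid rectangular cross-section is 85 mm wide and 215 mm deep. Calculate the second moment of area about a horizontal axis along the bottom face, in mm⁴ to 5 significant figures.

I_base ≈ 2.8159 × 10⁸ mm⁴

The section: 85 × 215, A = 18 275 mm², y = 107.5 mm, Ī = 70 396 823 mm⁴.
Transfer it to a horizontal axis along the bottom face using Ī + A·d² with d = y − 0:
  the section: d = 107.5 mm → contributes +281 587 292 mm⁴
Total I = 281 587 292 mm⁴.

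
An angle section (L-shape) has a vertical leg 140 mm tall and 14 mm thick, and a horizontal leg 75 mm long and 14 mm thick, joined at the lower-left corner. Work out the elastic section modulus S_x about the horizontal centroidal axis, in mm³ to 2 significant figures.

Break the section into simple shapes (no overlaps), measuring from the bottom-left corner of the bounding box.
Vertical leg: 14 × 140, A = 1 960 mm², y = 70 mm, Ī = 3 201 333 mm⁴.
Horizontal leg (remainder): 61 × 14, A = 854 mm², y = 7 mm, Ī = 13 949 mm⁴.
Centroid: ȳ = ΣA·y / ΣA = 50.88 mm.
Transfer each piece to the horizontal centroidal axis using Ī + A·d² with d = y − 50.88:
  vertical leg: d = 19.12 mm → contributes +3 917 814 mm⁴
  horizontal leg (remainder): d = -43.88 mm → contributes +1 658 331 mm⁴
Total I = 5 576 146 mm⁴.
Extreme fibre distance c = 89.12 mm; S = I/c = 62 569 mm³.

S_x ≈ 6.3 × 10⁴ mm³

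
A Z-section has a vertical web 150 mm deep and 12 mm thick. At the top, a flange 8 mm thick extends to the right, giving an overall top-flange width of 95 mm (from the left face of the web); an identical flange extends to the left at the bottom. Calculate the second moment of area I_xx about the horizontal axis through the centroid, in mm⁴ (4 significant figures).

Decompose the section into non-overlapping parts with the origin at the bottom-left of its bounding rectangle.
Web: 12 × 150, A = 1 800 mm², y = 75 mm, Ī = 3 375 000 mm⁴.
Top flange (beyond web): 83 × 8, A = 664 mm², y = 146 mm, Ī = 3541.33 mm⁴.
Bottom flange (beyond web): 83 × 8, A = 664 mm², y = 4 mm, Ī = 3541.33 mm⁴.
Centroid: ȳ = ΣA·y / ΣA = 75 mm.
Transfer each piece to the horizontal axis through the centroid using Ī + A·d² with d = y − 75:
  web: d = 0 mm → contributes +3 375 000 mm⁴
  top flange (beyond web): d = 71 mm → contributes +3 350 765 mm⁴
  bottom flange (beyond web): d = -71 mm → contributes +3 350 765 mm⁴
Total I = 10 076 531 mm⁴.

I_xx ≈ 1.008 × 10⁷ mm⁴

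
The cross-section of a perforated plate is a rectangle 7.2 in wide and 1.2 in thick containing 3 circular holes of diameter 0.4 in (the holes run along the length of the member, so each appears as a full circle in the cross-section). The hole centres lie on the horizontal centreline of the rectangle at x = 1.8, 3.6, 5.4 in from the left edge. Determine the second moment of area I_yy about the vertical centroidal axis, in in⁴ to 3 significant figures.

I_yy ≈ 36.5 in⁴

Treat the section as a set of non-overlapping primitives; coordinates are from the bounding-box lower-left.
Plate: 7.2 × 1.2, A = 8.64 in², x = 3.6 in, Ī = 37.325 in⁴.
Hole 1 (subtracted): ⌀0.4, A = 0.12566 in², x = 1.8 in, Ī = 0.0012566 in⁴.
Hole 2 (subtracted): ⌀0.4, A = 0.12566 in², x = 3.6 in, Ī = 0.0012566 in⁴.
Hole 3 (subtracted): ⌀0.4, A = 0.12566 in², x = 5.4 in, Ī = 0.0012566 in⁴.
By symmetry the centroid is at mid-width, x̄ = 3.6 in.
Transfer each piece to the vertical centroidal axis using Ī + A·d² with d = x − 3.6:
  plate: d = 0 in → contributes +37.325 in⁴
  hole 1: d = -1.8 in → contributes −0.40841 in⁴
  hole 2: d = 0 in → contributes −0.0012566 in⁴
  hole 3: d = 1.8 in → contributes −0.40841 in⁴
Total I = 36.507 in⁴.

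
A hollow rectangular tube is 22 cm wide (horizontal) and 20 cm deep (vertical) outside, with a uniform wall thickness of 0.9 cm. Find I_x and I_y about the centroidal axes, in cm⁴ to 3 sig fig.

Treat the section as a set of non-overlapping primitives; coordinates are from the bounding-box lower-left.
Outer rectangle: 22 × 20, A = 440 cm², y = 10 cm, Ī = 14 667 cm⁴.
Inner void (subtracted): 20.2 × 18.2, A = 367.64 cm², y = 10 cm, Ī = 10 148 cm⁴.
By symmetry the centroid is at mid-height, ȳ = 10 cm.
All pieces are centred on the centroidal x-axis, so I = ΣĪ (holes subtracted) = 4518.6 cm⁴.
Repeating about the centroidal y-axis gives I_y = 5245.7 cm⁴.

I_x ≈ 4520 cm⁴, I_y ≈ 5250 cm⁴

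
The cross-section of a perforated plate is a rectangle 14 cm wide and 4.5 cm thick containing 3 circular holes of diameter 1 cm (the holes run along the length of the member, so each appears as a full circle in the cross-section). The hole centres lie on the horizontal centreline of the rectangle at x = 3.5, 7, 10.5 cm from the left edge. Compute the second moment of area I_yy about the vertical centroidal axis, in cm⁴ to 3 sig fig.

Break the section into simple shapes (no overlaps), measuring from the bottom-left corner of the bounding box.
Plate: 14 × 4.5, A = 63 cm², x = 7 cm, Ī = 1 029 cm⁴.
Hole 1 (subtracted): ⌀1, A = 0.7854 cm², x = 3.5 cm, Ī = 0.049087 cm⁴.
Hole 2 (subtracted): ⌀1, A = 0.7854 cm², x = 7 cm, Ī = 0.049087 cm⁴.
Hole 3 (subtracted): ⌀1, A = 0.7854 cm², x = 10.5 cm, Ī = 0.049087 cm⁴.
By symmetry the centroid is at mid-width, x̄ = 7 cm.
Transfer each piece to the vertical centroidal axis using Ī + A·d² with d = x − 7:
  plate: d = 0 cm → contributes +1 029 cm⁴
  hole 1: d = -3.5 cm → contributes −9.6702 cm⁴
  hole 2: d = 0 cm → contributes −0.049087 cm⁴
  hole 3: d = 3.5 cm → contributes −9.6702 cm⁴
Total I = 1009.6 cm⁴.

I_yy ≈ 1010 cm⁴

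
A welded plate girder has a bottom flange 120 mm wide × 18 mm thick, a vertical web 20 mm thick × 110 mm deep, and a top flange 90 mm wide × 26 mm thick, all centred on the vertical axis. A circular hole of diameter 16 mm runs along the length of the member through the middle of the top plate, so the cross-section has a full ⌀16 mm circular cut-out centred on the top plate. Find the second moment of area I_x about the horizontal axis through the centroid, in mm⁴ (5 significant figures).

I_x ≈ 2.1135 × 10⁷ mm⁴

Split into non-overlapping primitives; take the origin at the lower-left of the bounding box.
Bottom plate: 120 × 18, A = 2 160 mm², y = 9 mm, Ī = 58 320 mm⁴.
Web plate: 20 × 110, A = 2 200 mm², y = 73 mm, Ī = 2 218 333 mm⁴.
Top plate: 90 × 26, A = 2 340 mm², y = 141 mm, Ī = 131 820 mm⁴.
Hole (subtracted): ⌀16, A = 201.0619 mm², y = 141 mm, Ī = 3216.991 mm⁴.
Centroid: ȳ = ΣA·y / ΣA = 74.10907 mm.
Transfer each piece to the horizontal axis through the centroid using Ī + A·d² with d = y − 74.10907:
  bottom plate: d = -65.10907 mm → contributes +9 214 973 mm⁴
  web plate: d = -1.109072 mm → contributes +2 221 039 mm⁴
  top plate: d = 66.89093 mm → contributes +10 601 907 mm⁴
  hole: d = 66.89093 mm → contributes −902847.7 mm⁴
Total I = 21 135 072 mm⁴.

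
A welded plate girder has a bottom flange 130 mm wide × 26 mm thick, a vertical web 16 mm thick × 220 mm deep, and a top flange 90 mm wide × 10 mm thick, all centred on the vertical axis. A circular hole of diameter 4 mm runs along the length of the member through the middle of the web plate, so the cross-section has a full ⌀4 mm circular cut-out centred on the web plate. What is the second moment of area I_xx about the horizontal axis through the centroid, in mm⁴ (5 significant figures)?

Treat the section as a set of non-overlapping primitives; coordinates are from the bounding-box lower-left.
Bottom plate: 130 × 26, A = 3 380 mm², y = 13 mm, Ī = 190406.7 mm⁴.
Web plate: 16 × 220, A = 3 520 mm², y = 136 mm, Ī = 14 197 333 mm⁴.
Top plate: 90 × 10, A = 900 mm², y = 251 mm, Ī = 7 500 mm⁴.
Hole (subtracted): ⌀4, A = 12.56637 mm², y = 136 mm, Ī = 12.56637 mm⁴.
Centroid: ȳ = ΣA·y / ΣA = 95.90463 mm.
Transfer each piece to the horizontal axis through the centroid using Ī + A·d² with d = y − 95.90463:
  bottom plate: d = -82.90463 mm → contributes +23 421 750 mm⁴
  web plate: d = 40.09537 mm → contributes +19 856 220 mm⁴
  top plate: d = 155.0954 mm → contributes +21 656 615 mm⁴
  hole: d = 40.09537 mm → contributes −20214.75 mm⁴
Total I = 64 914 370 mm⁴.

I_xx ≈ 6.4914 × 10⁷ mm⁴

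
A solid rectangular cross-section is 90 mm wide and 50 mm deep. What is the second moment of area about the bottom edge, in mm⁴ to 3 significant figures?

I_base ≈ 3.75 × 10⁶ mm⁴

The section: 90 × 50, A = 4 500 mm², y = 25 mm, Ī = 937 500 mm⁴.
Transfer it to the bottom edge using Ī + A·d² with d = y − 0:
  the section: d = 25 mm → contributes +3 750 000 mm⁴
Total I = 3 750 000 mm⁴.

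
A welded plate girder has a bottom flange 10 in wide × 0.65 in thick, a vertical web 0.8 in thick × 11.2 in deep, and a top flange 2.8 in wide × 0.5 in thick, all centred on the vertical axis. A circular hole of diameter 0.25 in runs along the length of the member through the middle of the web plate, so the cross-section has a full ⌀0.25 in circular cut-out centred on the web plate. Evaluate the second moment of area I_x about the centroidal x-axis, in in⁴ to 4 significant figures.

I_x ≈ 315.3 in⁴

Split into non-overlapping primitives; take the origin at the lower-left of the bounding box.
Bottom plate: 10 × 0.65, A = 6.5 in², y = 0.325 in, Ī = 0.228854 in⁴.
Web plate: 0.8 × 11.2, A = 8.96 in², y = 6.25 in, Ī = 93.6619 in⁴.
Top plate: 2.8 × 0.5, A = 1.4 in², y = 12.1 in, Ī = 0.0291667 in⁴.
Hole (subtracted): ⌀0.25, A = 0.0490874 in², y = 6.25 in, Ī = 0.000191748 in⁴.
Centroid: ȳ = ΣA·y / ΣA = 4.44626 in.
Transfer each piece to the centroidal x-axis using Ī + A·d² with d = y − 4.44626:
  bottom plate: d = -4.12126 in → contributes +110.63 in⁴
  web plate: d = 1.80374 in → contributes +122.813 in⁴
  top plate: d = 7.65374 in → contributes +82.0408 in⁴
  hole: d = 1.80374 in → contributes −0.159896 in⁴
Total I = 315.324 in⁴.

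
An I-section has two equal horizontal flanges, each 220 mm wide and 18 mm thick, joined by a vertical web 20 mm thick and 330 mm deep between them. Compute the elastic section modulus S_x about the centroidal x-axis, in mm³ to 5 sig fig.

Decompose the section into non-overlapping parts with the origin at the bottom-left of its bounding rectangle.
Bottom flange: 220 × 18, A = 3 960 mm², y = 9 mm, Ī = 106 920 mm⁴.
Web: 20 × 330, A = 6 600 mm², y = 183 mm, Ī = 59 895 000 mm⁴.
Top flange: 220 × 18, A = 3 960 mm², y = 357 mm, Ī = 106 920 mm⁴.
By symmetry the centroid is at mid-height, ȳ = 183 mm.
Transfer each piece to the centroidal x-axis using Ī + A·d² with d = y − 183:
  bottom flange: d = -174 mm → contributes +119 999 880 mm⁴
  web: d = 0 mm → contributes +59 895 000 mm⁴
  top flange: d = 174 mm → contributes +119 999 880 mm⁴
Total I = 299 894 760 mm⁴.
Extreme fibre distance c = 183 mm; S = I/c = 1 638 769 mm³.

S_x ≈ 1.6388 × 10⁶ mm³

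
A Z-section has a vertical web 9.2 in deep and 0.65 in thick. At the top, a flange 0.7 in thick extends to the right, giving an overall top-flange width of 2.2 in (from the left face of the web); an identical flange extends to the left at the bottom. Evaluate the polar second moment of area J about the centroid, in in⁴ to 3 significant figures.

Decompose the section into non-overlapping parts with the origin at the bottom-left of its bounding rectangle.
Web: 0.65 × 9.2, A = 5.98 in², y = 4.6 in, Ī = 42.179 in⁴.
Top flange (beyond web): 1.55 × 0.7, A = 1.085 in², y = 8.85 in, Ī = 0.044304 in⁴.
Bottom flange (beyond web): 1.55 × 0.7, A = 1.085 in², y = 0.35 in, Ī = 0.044304 in⁴.
Centroid: ȳ = ΣA·y / ΣA = 4.6 in.
Transfer each piece to the centroidal x-axis using Ī + A·d² with d = y − 4.6:
  web: d = 0 in → contributes +42.179 in⁴
  top flange (beyond web): d = 4.25 in → contributes +19.642 in⁴
  bottom flange (beyond web): d = -4.25 in → contributes +19.642 in⁴
Total I = 81.463 in⁴.
For the y-axis: x̄ = 1.875 in.
Repeating about the centroidal y-axis gives I_y = 3.2707 in⁴.
Polar second moment: J = I_x + I_y = 84.734 in⁴.

J ≈ 84.7 in⁴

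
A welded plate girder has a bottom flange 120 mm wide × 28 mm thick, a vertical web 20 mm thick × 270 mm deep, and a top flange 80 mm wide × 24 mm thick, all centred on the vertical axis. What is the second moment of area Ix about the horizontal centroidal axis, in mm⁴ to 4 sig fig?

Decompose the section into non-overlapping parts with the origin at the bottom-left of its bounding rectangle.
Bottom plate: 120 × 28, A = 3 360 mm², y = 14 mm, Ī = 219 520 mm⁴.
Web plate: 20 × 270, A = 5 400 mm², y = 163 mm, Ī = 32 805 000 mm⁴.
Top plate: 80 × 24, A = 1 920 mm², y = 310 mm, Ī = 92 160 mm⁴.
Centroid: ȳ = ΣA·y / ΣA = 142.551 mm.
Transfer each piece to the horizontal centroidal axis using Ī + A·d² with d = y − 142.551:
  bottom plate: d = -128.551 mm → contributes +55 744 350 mm⁴
  web plate: d = 20.4494 mm → contributes +35 063 169 mm⁴
  top plate: d = 167.449 mm → contributes +53 927 644 mm⁴
Total I = 144 735 163 mm⁴.

Ix ≈ 1.447 × 10⁸ mm⁴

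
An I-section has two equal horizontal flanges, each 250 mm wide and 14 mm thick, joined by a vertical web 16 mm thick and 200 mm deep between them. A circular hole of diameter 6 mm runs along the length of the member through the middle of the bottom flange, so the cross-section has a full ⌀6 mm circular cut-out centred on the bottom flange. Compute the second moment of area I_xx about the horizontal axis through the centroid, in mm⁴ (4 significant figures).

Split into non-overlapping primitives; take the origin at the lower-left of the bounding box.
Bottom flange: 250 × 14, A = 3 500 mm², y = 7 mm, Ī = 57166.7 mm⁴.
Web: 16 × 200, A = 3 200 mm², y = 114 mm, Ī = 10 666 667 mm⁴.
Top flange: 250 × 14, A = 3 500 mm², y = 221 mm, Ī = 57166.7 mm⁴.
Hole (subtracted): ⌀6, A = 28.2743 mm², y = 7 mm, Ī = 63.6173 mm⁴.
Centroid: ȳ = ΣA·y / ΣA = 114.297 mm.
Transfer each piece to the horizontal axis through the centroid using Ī + A·d² with d = y − 114.297:
  bottom flange: d = -107.297 mm → contributes +40 351 750 mm⁴
  web: d = -0.297428 mm → contributes +10 666 950 mm⁴
  top flange: d = 106.703 mm → contributes +39 906 203 mm⁴
  hole: d = -107.297 mm → contributes −325 579 mm⁴
Total I = 90 599 324 mm⁴.

I_xx ≈ 9.060 × 10⁷ mm⁴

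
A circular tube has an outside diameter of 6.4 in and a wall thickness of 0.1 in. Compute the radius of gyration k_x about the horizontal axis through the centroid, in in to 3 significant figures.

Break the section into simple shapes (no overlaps), measuring from the bottom-left corner of the bounding box.
Outer circle: ⌀6.4, A = 32.17 in², y = 3.2 in, Ī = 82.355 in⁴.
Bore (subtracted): ⌀6.2, A = 30.191 in², y = 3.2 in, Ī = 72.533 in⁴.
By symmetry the centroid is at mid-height, ȳ = 3.2 in.
All pieces are centred on the horizontal axis through the centroid, so I = ΣĪ (holes subtracted) = 9.8218 in⁴.
Radius of gyration: k = √(I/A) = √(9.8218 / 1.9792) = 2.2277 in.

k_x ≈ 2.23 in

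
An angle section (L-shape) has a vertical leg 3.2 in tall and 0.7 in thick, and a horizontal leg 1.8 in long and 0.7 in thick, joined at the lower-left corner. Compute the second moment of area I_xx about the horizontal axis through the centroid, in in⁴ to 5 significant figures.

Split into non-overlapping primitives; take the origin at the lower-left of the bounding box.
Vertical leg: 0.7 × 3.2, A = 2.24 in², y = 1.6 in, Ī = 1.911467 in⁴.
Horizontal leg (remainder): 1.1 × 0.7, A = 0.77 in², y = 0.35 in, Ī = 0.03144167 in⁴.
Centroid: ȳ = ΣA·y / ΣA = 1.280233 in.
Transfer each piece to the horizontal axis through the centroid using Ī + A·d² with d = y − 1.280233:
  vertical leg: d = 0.3197674 in → contributes +2.140509 in⁴
  horizontal leg (remainder): d = -0.9302326 in → contributes +0.6977478 in⁴
Total I = 2.838257 in⁴.

I_xx ≈ 2.8383 in⁴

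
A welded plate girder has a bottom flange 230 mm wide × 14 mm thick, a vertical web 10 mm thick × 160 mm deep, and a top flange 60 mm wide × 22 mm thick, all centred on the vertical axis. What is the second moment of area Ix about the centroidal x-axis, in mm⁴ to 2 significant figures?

Break the section into simple shapes (no overlaps), measuring from the bottom-left corner of the bounding box.
Bottom plate: 230 × 14, A = 3 220 mm², y = 7 mm, Ī = 52 593 mm⁴.
Web plate: 10 × 160, A = 1 600 mm², y = 94 mm, Ī = 3 413 333 mm⁴.
Top plate: 60 × 22, A = 1 320 mm², y = 185 mm, Ī = 53 240 mm⁴.
Centroid: ȳ = ΣA·y / ΣA = 67.94 mm.
Transfer each piece to the centroidal x-axis using Ī + A·d² with d = y − 67.94:
  bottom plate: d = -60.94 mm → contributes +12 009 913 mm⁴
  web plate: d = 26.06 mm → contributes +4 500 089 mm⁴
  top plate: d = 117.1 mm → contributes +18 141 841 mm⁴
Total I = 34 651 843 mm⁴.

Ix ≈ 3.5 × 10⁷ mm⁴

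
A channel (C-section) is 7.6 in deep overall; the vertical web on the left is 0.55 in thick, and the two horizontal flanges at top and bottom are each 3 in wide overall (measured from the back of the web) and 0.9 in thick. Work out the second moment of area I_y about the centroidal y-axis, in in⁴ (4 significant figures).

I_y ≈ 7.140 in⁴

Break the section into simple shapes (no overlaps), measuring from the bottom-left corner of the bounding box.
Web: 0.55 × 7.6, A = 4.18 in², x = 0.275 in, Ī = 0.105371 in⁴.
Top flange (beyond web): 2.45 × 0.9, A = 2.205 in², x = 1.775 in, Ī = 1.10296 in⁴.
Bottom flange (beyond web): 2.45 × 0.9, A = 2.205 in², x = 1.775 in, Ī = 1.10296 in⁴.
Centroid: x̄ = ΣA·x / ΣA = 1.04508 in.
Transfer each piece to the centroidal y-axis using Ī + A·d² with d = x − 1.04508:
  web: d = -0.770081 in → contributes +2.58422 in⁴
  top flange (beyond web): d = 0.729919 in → contributes +2.27774 in⁴
  bottom flange (beyond web): d = 0.729919 in → contributes +2.27774 in⁴
Total I = 7.1397 in⁴.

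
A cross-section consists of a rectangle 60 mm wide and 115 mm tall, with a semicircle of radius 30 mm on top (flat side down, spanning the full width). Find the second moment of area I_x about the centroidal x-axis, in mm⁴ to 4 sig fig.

Treat the section as a set of non-overlapping primitives; coordinates are from the bounding-box lower-left.
Rectangular body: 60 × 115, A = 6 900 mm², y = 57.5 mm, Ī = 7 604 375 mm⁴.
Semicircular cap: semicircle r = 30, A = 1413.72 mm², y = 127.732 mm, Ī = 88903.1 mm⁴.
Centroid: ȳ = ΣA·y / ΣA = 69.4428 mm.
Transfer each piece to the centroidal x-axis using Ī + A·d² with d = y − 69.4428:
  rectangular body: d = -11.9428 mm → contributes +8 588 518 mm⁴
  semicircular cap: d = 58.2896 mm → contributes +4 892 263 mm⁴
Total I = 13 480 781 mm⁴.

I_x ≈ 1.348 × 10⁷ mm⁴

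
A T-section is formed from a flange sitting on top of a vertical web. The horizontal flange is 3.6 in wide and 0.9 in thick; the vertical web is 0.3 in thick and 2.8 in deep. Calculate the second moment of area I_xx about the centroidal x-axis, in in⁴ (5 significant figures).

I_xx ≈ 3.0505 in⁴

Treat the section as a set of non-overlapping primitives; coordinates are from the bounding-box lower-left.
Flange: 3.6 × 0.9, A = 3.24 in², y = 3.25 in, Ī = 0.2187 in⁴.
Web: 0.3 × 2.8, A = 0.84 in², y = 1.4 in, Ī = 0.5488 in⁴.
Centroid: ȳ = ΣA·y / ΣA = 2.869118 in.
Transfer each piece to the centroidal x-axis using Ī + A·d² with d = y − 2.869118:
  flange: d = 0.3808824 in → contributes +0.6887312 in⁴
  web: d = -1.469118 in → contributes +2.361778 in⁴
Total I = 3.050509 in⁴.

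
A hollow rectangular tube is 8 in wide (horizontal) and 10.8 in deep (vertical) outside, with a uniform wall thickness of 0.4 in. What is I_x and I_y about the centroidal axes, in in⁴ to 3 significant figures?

Split into non-overlapping primitives; take the origin at the lower-left of the bounding box.
Outer rectangle: 8 × 10.8, A = 86.4 in², y = 5.4 in, Ī = 839.81 in⁴.
Inner void (subtracted): 7.2 × 10, A = 72 in², y = 5.4 in, Ī = 600 in⁴.
By symmetry the centroid is at mid-height, ȳ = 5.4 in.
All pieces are centred on the centroidal x-axis, so I = ΣĪ (holes subtracted) = 239.81 in⁴.
Repeating about the centroidal y-axis gives I_y = 149.76 in⁴.

I_x ≈ 240 in⁴, I_y ≈ 150 in⁴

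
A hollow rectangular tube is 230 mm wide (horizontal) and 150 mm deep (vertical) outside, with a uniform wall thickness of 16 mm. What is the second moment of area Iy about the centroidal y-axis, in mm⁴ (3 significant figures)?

Iy ≈ 7.58 × 10⁷ mm⁴

Treat the section as a set of non-overlapping primitives; coordinates are from the bounding-box lower-left.
Outer rectangle: 230 × 150, A = 34 500 mm², x = 115 mm, Ī = 152 087 500 mm⁴.
Inner void (subtracted): 198 × 118, A = 23 364 mm², x = 115 mm, Ī = 76 330 188 mm⁴.
By symmetry the centroid is at mid-width, x̄ = 115 mm.
All pieces are centred on the centroidal y-axis, so I = ΣĪ (holes subtracted) = 75 757 312 mm⁴.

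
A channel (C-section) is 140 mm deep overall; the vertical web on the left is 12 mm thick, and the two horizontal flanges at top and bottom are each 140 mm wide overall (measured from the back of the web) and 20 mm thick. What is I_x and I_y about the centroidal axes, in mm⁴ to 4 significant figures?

Decompose the section into non-overlapping parts with the origin at the bottom-left of its bounding rectangle.
Web: 12 × 140, A = 1 680 mm², y = 70 mm, Ī = 2 744 000 mm⁴.
Top flange (beyond web): 128 × 20, A = 2 560 mm², y = 130 mm, Ī = 85333.3 mm⁴.
Bottom flange (beyond web): 128 × 20, A = 2 560 mm², y = 10 mm, Ī = 85333.3 mm⁴.
By symmetry the centroid is at mid-height, ȳ = 70 mm.
Transfer each piece to the centroidal x-axis using Ī + A·d² with d = y − 70:
  web: d = 0 mm → contributes +2 744 000 mm⁴
  top flange (beyond web): d = 60 mm → contributes +9 301 333 mm⁴
  bottom flange (beyond web): d = -60 mm → contributes +9 301 333 mm⁴
Total I = 21 346 667 mm⁴.
For the y-axis: x̄ = 58.7059 mm.
Repeating about the centroidal y-axis gives I_y = 13 208 878 mm⁴.

I_x ≈ 2.135 × 10⁷ mm⁴, I_y ≈ 1.321 × 10⁷ mm⁴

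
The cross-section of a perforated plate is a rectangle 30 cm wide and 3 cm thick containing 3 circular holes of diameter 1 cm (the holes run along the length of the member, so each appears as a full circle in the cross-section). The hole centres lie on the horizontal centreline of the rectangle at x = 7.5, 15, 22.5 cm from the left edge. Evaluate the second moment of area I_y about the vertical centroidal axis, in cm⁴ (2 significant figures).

Split into non-overlapping primitives; take the origin at the lower-left of the bounding box.
Plate: 30 × 3, A = 90 cm², x = 15 cm, Ī = 6 750 cm⁴.
Hole 1 (subtracted): ⌀1, A = 0.7854 cm², x = 7.5 cm, Ī = 0.04909 cm⁴.
Hole 2 (subtracted): ⌀1, A = 0.7854 cm², x = 15 cm, Ī = 0.04909 cm⁴.
Hole 3 (subtracted): ⌀1, A = 0.7854 cm², x = 22.5 cm, Ī = 0.04909 cm⁴.
By symmetry the centroid is at mid-width, x̄ = 15 cm.
Transfer each piece to the vertical centroidal axis using Ī + A·d² with d = x − 15:
  plate: d = 0 cm → contributes +6 750 cm⁴
  hole 1: d = -7.5 cm → contributes −44.23 cm⁴
  hole 2: d = 0 cm → contributes −0.04909 cm⁴
  hole 3: d = 7.5 cm → contributes −44.23 cm⁴
Total I = 6 661 cm⁴.

I_y ≈ 6700 cm⁴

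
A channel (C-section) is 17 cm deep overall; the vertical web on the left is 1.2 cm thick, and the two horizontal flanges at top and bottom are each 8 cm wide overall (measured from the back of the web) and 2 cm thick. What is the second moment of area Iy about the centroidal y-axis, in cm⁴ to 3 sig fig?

Iy ≈ 294 cm⁴

Decompose the section into non-overlapping parts with the origin at the bottom-left of its bounding rectangle.
Web: 1.2 × 17, A = 20.4 cm², x = 0.6 cm, Ī = 2.448 cm⁴.
Top flange (beyond web): 6.8 × 2, A = 13.6 cm², x = 4.6 cm, Ī = 52.405 cm⁴.
Bottom flange (beyond web): 6.8 × 2, A = 13.6 cm², x = 4.6 cm, Ī = 52.405 cm⁴.
Centroid: x̄ = ΣA·x / ΣA = 2.8857 cm.
Transfer each piece to the centroidal y-axis using Ī + A·d² with d = x − 2.8857:
  web: d = -2.2857 cm → contributes +109.03 cm⁴
  top flange (beyond web): d = 1.7143 cm → contributes +92.373 cm⁴
  bottom flange (beyond web): d = 1.7143 cm → contributes +92.373 cm⁴
Total I = 293.77 cm⁴.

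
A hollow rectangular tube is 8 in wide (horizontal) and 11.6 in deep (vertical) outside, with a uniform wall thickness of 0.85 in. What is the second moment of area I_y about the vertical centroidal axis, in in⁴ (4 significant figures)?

Decompose the section into non-overlapping parts with the origin at the bottom-left of its bounding rectangle.
Outer rectangle: 8 × 11.6, A = 92.8 in², x = 4 in, Ī = 494.933 in⁴.
Inner void (subtracted): 6.3 × 9.9, A = 62.37 in², x = 4 in, Ī = 206.289 in⁴.
By symmetry the centroid is at mid-width, x̄ = 4 in.
All pieces are centred on the vertical centroidal axis, so I = ΣĪ (holes subtracted) = 288.645 in⁴.

I_y ≈ 288.6 in⁴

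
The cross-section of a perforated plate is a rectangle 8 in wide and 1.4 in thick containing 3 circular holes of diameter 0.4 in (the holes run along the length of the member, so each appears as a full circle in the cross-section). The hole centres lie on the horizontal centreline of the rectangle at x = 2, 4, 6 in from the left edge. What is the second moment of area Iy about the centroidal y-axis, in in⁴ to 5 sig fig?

Decompose the section into non-overlapping parts with the origin at the bottom-left of its bounding rectangle.
Plate: 8 × 1.4, A = 11.2 in², x = 4 in, Ī = 59.73333 in⁴.
Hole 1 (subtracted): ⌀0.4, A = 0.1256637 in², x = 2 in, Ī = 0.001256637 in⁴.
Hole 2 (subtracted): ⌀0.4, A = 0.1256637 in², x = 4 in, Ī = 0.001256637 in⁴.
Hole 3 (subtracted): ⌀0.4, A = 0.1256637 in², x = 6 in, Ī = 0.001256637 in⁴.
By symmetry the centroid is at mid-width, x̄ = 4 in.
Transfer each piece to the centroidal y-axis using Ī + A·d² with d = x − 4:
  plate: d = 0 in → contributes +59.73333 in⁴
  hole 1: d = -2 in → contributes −0.5039115 in⁴
  hole 2: d = 0 in → contributes −0.001256637 in⁴
  hole 3: d = 2 in → contributes −0.5039115 in⁴
Total I = 58.72425 in⁴.

Iy ≈ 58.724 in⁴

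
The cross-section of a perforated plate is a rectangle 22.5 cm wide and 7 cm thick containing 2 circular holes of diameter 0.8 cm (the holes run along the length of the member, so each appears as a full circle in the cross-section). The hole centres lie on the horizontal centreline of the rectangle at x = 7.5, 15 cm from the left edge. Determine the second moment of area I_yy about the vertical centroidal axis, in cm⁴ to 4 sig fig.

Split into non-overlapping primitives; take the origin at the lower-left of the bounding box.
Plate: 22.5 × 7, A = 157.5 cm², x = 11.25 cm, Ī = 6644.53 cm⁴.
Hole 1 (subtracted): ⌀0.8, A = 0.502655 cm², x = 7.5 cm, Ī = 0.0201062 cm⁴.
Hole 2 (subtracted): ⌀0.8, A = 0.502655 cm², x = 15 cm, Ī = 0.0201062 cm⁴.
By symmetry the centroid is at mid-width, x̄ = 11.25 cm.
Transfer each piece to the vertical centroidal axis using Ī + A·d² with d = x − 11.25:
  plate: d = 0 cm → contributes +6644.53 cm⁴
  hole 1: d = -3.75 cm → contributes −7.08869 cm⁴
  hole 2: d = 3.75 cm → contributes −7.08869 cm⁴
Total I = 6630.35 cm⁴.

I_yy ≈ 6630 cm⁴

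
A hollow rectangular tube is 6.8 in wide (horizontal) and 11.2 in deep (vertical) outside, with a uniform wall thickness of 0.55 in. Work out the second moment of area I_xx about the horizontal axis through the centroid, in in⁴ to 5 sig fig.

I_xx ≈ 306.73 in⁴

Decompose the section into non-overlapping parts with the origin at the bottom-left of its bounding rectangle.
Outer rectangle: 6.8 × 11.2, A = 76.16 in², y = 5.6 in, Ī = 796.1259 in⁴.
Inner void (subtracted): 5.7 × 10.1, A = 57.57 in², y = 5.6 in, Ī = 489.393 in⁴.
By symmetry the centroid is at mid-height, ȳ = 5.6 in.
All pieces are centred on the horizontal axis through the centroid, so I = ΣĪ (holes subtracted) = 306.7329 in⁴.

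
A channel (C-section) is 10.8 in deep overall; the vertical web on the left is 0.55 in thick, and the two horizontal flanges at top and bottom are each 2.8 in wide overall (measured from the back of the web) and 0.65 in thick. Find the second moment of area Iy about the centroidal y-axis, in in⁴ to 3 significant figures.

Split into non-overlapping primitives; take the origin at the lower-left of the bounding box.
Web: 0.55 × 10.8, A = 5.94 in², x = 0.275 in, Ī = 0.14974 in⁴.
Top flange (beyond web): 2.25 × 0.65, A = 1.4625 in², x = 1.675 in, Ī = 0.61699 in⁴.
Bottom flange (beyond web): 2.25 × 0.65, A = 1.4625 in², x = 1.675 in, Ī = 0.61699 in⁴.
Centroid: x̄ = ΣA·x / ΣA = 0.73693 in.
Transfer each piece to the centroidal y-axis using Ī + A·d² with d = x − 0.73693:
  web: d = -0.46193 in → contributes +1.4172 in⁴
  top flange (beyond web): d = 0.93807 in → contributes +1.904 in⁴
  bottom flange (beyond web): d = 0.93807 in → contributes +1.904 in⁴
Total I = 5.2251 in⁴.

Iy ≈ 5.23 in⁴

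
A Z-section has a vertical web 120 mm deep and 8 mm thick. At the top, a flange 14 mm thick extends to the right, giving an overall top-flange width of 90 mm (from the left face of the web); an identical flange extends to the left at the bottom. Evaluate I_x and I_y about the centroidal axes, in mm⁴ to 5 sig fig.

Split into non-overlapping primitives; take the origin at the lower-left of the bounding box.
Web: 8 × 120, A = 960 mm², y = 60 mm, Ī = 1 152 000 mm⁴.
Top flange (beyond web): 82 × 14, A = 1 148 mm², y = 113 mm, Ī = 18750.67 mm⁴.
Bottom flange (beyond web): 82 × 14, A = 1 148 mm², y = 7 mm, Ī = 18750.67 mm⁴.
Centroid: ȳ = ΣA·y / ΣA = 60 mm.
Transfer each piece to the centroidal x-axis using Ī + A·d² with d = y − 60:
  web: d = 0 mm → contributes +1 152 000 mm⁴
  top flange (beyond web): d = 53 mm → contributes +3 243 483 mm⁴
  bottom flange (beyond web): d = -53 mm → contributes +3 243 483 mm⁴
Total I = 7 638 965 mm⁴.
For the y-axis: x̄ = 86 mm.
Repeating about the centroidal y-axis gives I_y = 5 941 045 mm⁴.

I_x ≈ 7.6390 × 10⁶ mm⁴, I_y ≈ 5.9410 × 10⁶ mm⁴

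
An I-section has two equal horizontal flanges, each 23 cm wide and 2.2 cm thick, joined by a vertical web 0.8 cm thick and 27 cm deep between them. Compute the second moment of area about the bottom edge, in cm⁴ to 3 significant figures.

Split into non-overlapping primitives; take the origin at the lower-left of the bounding box.
Bottom flange: 23 × 2.2, A = 50.6 cm², y = 1.1 cm, Ī = 20.409 cm⁴.
Web: 0.8 × 27, A = 21.6 cm², y = 15.7 cm, Ī = 1312.2 cm⁴.
Top flange: 23 × 2.2, A = 50.6 cm², y = 30.3 cm, Ī = 20.409 cm⁴.
Transfer each piece to the base of the section using Ī + A·d² with d = y − 0:
  bottom flange: d = 1.1 cm → contributes +81.635 cm⁴
  web: d = 15.7 cm → contributes +6636.4 cm⁴
  top flange: d = 30.3 cm → contributes +46 476 cm⁴
Total I = 53 194 cm⁴.

I_base ≈ 5.32 × 10⁴ cm⁴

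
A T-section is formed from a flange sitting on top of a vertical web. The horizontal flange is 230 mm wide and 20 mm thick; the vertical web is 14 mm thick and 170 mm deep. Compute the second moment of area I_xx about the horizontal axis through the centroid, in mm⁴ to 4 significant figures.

I_xx ≈ 2.004 × 10⁷ mm⁴

Decompose the section into non-overlapping parts with the origin at the bottom-left of its bounding rectangle.
Flange: 230 × 20, A = 4 600 mm², y = 180 mm, Ī = 153 333 mm⁴.
Web: 14 × 170, A = 2 380 mm², y = 85 mm, Ī = 5 731 833 mm⁴.
Centroid: ȳ = ΣA·y / ΣA = 147.607 mm.
Transfer each piece to the horizontal axis through the centroid using Ī + A·d² with d = y − 147.607:
  flange: d = 32.3926 mm → contributes +4 980 009 mm⁴
  web: d = -62.6074 mm → contributes +15 060 702 mm⁴
Total I = 20 040 711 mm⁴.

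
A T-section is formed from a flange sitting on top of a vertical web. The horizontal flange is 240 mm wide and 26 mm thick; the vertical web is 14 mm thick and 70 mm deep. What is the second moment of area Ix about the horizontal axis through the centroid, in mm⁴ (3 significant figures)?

Break the section into simple shapes (no overlaps), measuring from the bottom-left corner of the bounding box.
Flange: 240 × 26, A = 6 240 mm², y = 83 mm, Ī = 351 520 mm⁴.
Web: 14 × 70, A = 980 mm², y = 35 mm, Ī = 400 167 mm⁴.
Centroid: ȳ = ΣA·y / ΣA = 76.485 mm.
Transfer each piece to the horizontal axis through the centroid using Ī + A·d² with d = y − 76.485:
  flange: d = 6.5152 mm → contributes +616 397 mm⁴
  web: d = -41.485 mm → contributes +2 086 733 mm⁴
Total I = 2 703 130 mm⁴.

Ix ≈ 2.70 × 10⁶ mm⁴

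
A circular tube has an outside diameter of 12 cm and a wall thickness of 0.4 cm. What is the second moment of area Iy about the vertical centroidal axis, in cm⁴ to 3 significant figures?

Iy ≈ 245 cm⁴

Decompose the section into non-overlapping parts with the origin at the bottom-left of its bounding rectangle.
Outer circle: ⌀12, A = 113.1 cm², x = 6 cm, Ī = 1017.9 cm⁴.
Bore (subtracted): ⌀11.2, A = 98.52 cm², x = 6 cm, Ī = 772.4 cm⁴.
By symmetry the centroid is at mid-width, x̄ = 6 cm.
All pieces are centred on the vertical centroidal axis, so I = ΣĪ (holes subtracted) = 245.48 cm⁴.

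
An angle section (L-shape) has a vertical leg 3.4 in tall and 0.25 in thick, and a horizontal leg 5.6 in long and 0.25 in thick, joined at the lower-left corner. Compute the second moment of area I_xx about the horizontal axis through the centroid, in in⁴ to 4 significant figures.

Decompose the section into non-overlapping parts with the origin at the bottom-left of its bounding rectangle.
Vertical leg: 0.25 × 3.4, A = 0.85 in², y = 1.7 in, Ī = 0.818833 in⁴.
Horizontal leg (remainder): 5.35 × 0.25, A = 1.3375 in², y = 0.125 in, Ī = 0.00696615 in⁴.
Centroid: ȳ = ΣA·y / ΣA = 0.737 in.
Transfer each piece to the horizontal axis through the centroid using Ī + A·d² with d = y − 0.737:
  vertical leg: d = 0.963 in → contributes +1.6071 in⁴
  horizontal leg (remainder): d = -0.612 in → contributes +0.507919 in⁴
Total I = 2.11502 in⁴.

I_xx ≈ 2.115 in⁴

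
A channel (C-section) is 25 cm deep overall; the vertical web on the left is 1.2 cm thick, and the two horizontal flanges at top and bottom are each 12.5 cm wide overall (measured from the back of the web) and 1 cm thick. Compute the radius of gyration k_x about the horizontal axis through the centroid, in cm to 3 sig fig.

k_x ≈ 9.57 cm

Treat the section as a set of non-overlapping primitives; coordinates are from the bounding-box lower-left.
Web: 1.2 × 25, A = 30 cm², y = 12.5 cm, Ī = 1562.5 cm⁴.
Top flange (beyond web): 11.3 × 1, A = 11.3 cm², y = 24.5 cm, Ī = 0.94167 cm⁴.
Bottom flange (beyond web): 11.3 × 1, A = 11.3 cm², y = 0.5 cm, Ī = 0.94167 cm⁴.
By symmetry the centroid is at mid-height, ȳ = 12.5 cm.
Transfer each piece to the horizontal axis through the centroid using Ī + A·d² with d = y − 12.5:
  web: d = 0 cm → contributes +1562.5 cm⁴
  top flange (beyond web): d = 12 cm → contributes +1628.1 cm⁴
  bottom flange (beyond web): d = -12 cm → contributes +1628.1 cm⁴
Total I = 4818.8 cm⁴.
Radius of gyration: k = √(I/A) = √(4818.8 / 52.6) = 9.5714 cm.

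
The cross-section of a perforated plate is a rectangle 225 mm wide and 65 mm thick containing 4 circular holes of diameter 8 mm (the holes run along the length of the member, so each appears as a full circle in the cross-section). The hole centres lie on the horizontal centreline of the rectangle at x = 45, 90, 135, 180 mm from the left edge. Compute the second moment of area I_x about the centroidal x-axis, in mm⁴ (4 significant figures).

I_x ≈ 5.148 × 10⁶ mm⁴

Treat the section as a set of non-overlapping primitives; coordinates are from the bounding-box lower-left.
Plate: 225 × 65, A = 14 625 mm², y = 32.5 mm, Ī = 5 149 219 mm⁴.
Hole 1 (subtracted): ⌀8, A = 50.2655 mm², y = 32.5 mm, Ī = 201.062 mm⁴.
Hole 2 (subtracted): ⌀8, A = 50.2655 mm², y = 32.5 mm, Ī = 201.062 mm⁴.
Hole 3 (subtracted): ⌀8, A = 50.2655 mm², y = 32.5 mm, Ī = 201.062 mm⁴.
Hole 4 (subtracted): ⌀8, A = 50.2655 mm², y = 32.5 mm, Ī = 201.062 mm⁴.
By symmetry the centroid is at mid-height, ȳ = 32.5 mm.
All pieces are centred on the centroidal x-axis, so I = ΣĪ (holes subtracted) = 5 148 415 mm⁴.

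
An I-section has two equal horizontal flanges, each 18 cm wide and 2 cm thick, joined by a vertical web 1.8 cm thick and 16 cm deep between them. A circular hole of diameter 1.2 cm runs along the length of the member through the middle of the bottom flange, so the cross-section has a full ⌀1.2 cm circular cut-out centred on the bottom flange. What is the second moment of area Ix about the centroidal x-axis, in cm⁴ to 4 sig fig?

Ix ≈ 6378 cm⁴

Split into non-overlapping primitives; take the origin at the lower-left of the bounding box.
Bottom flange: 18 × 2, A = 36 cm², y = 1 cm, Ī = 12 cm⁴.
Web: 1.8 × 16, A = 28.8 cm², y = 10 cm, Ī = 614.4 cm⁴.
Top flange: 18 × 2, A = 36 cm², y = 19 cm, Ī = 12 cm⁴.
Hole (subtracted): ⌀1.2, A = 1.13097 cm², y = 1 cm, Ī = 0.101788 cm⁴.
Centroid: ȳ = ΣA·y / ΣA = 10.1021 cm.
Transfer each piece to the centroidal x-axis using Ī + A·d² with d = y − 10.1021:
  bottom flange: d = -9.10213 cm → contributes +2994.55 cm⁴
  web: d = -0.102126 cm → contributes +614.7 cm⁴
  top flange: d = 8.89787 cm → contributes +2862.2 cm⁴
  hole: d = -9.10213 cm → contributes −93.8014 cm⁴
Total I = 6377.65 cm⁴.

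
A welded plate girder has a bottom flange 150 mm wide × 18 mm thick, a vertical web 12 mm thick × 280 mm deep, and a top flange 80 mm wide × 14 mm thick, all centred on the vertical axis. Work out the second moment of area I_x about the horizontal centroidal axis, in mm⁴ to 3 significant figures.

Split into non-overlapping primitives; take the origin at the lower-left of the bounding box.
Bottom plate: 150 × 18, A = 2 700 mm², y = 9 mm, Ī = 72 900 mm⁴.
Web plate: 12 × 280, A = 3 360 mm², y = 158 mm, Ī = 21 952 000 mm⁴.
Top plate: 80 × 14, A = 1 120 mm², y = 305 mm, Ī = 18 293 mm⁴.
Centroid: ȳ = ΣA·y / ΣA = 124.9 mm.
Transfer each piece to the horizontal centroidal axis using Ī + A·d² with d = y − 124.9:
  bottom plate: d = -115.9 mm → contributes +36 341 313 mm⁴
  web plate: d = 33.1 mm → contributes +25 633 312 mm⁴
  top plate: d = 180.1 mm → contributes +36 346 737 mm⁴
Total I = 98 321 361 mm⁴.

I_x ≈ 9.83 × 10⁷ mm⁴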